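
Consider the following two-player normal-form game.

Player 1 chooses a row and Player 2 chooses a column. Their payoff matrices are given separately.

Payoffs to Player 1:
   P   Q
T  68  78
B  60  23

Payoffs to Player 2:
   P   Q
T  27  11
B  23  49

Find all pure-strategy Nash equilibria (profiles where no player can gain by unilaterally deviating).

(T, P): Player 1 gets 68, best alternative 60; Player 2 gets 27, best alternative 11. No profitable deviation — NE.
(T, Q): Player 2 can switch to P (11 → 27). Not NE.
(B, P): Player 1 can switch to T (60 → 68). Not NE.
(B, Q): Player 1 can switch to T (23 → 78). Not NE.

Pure NE: (T, P)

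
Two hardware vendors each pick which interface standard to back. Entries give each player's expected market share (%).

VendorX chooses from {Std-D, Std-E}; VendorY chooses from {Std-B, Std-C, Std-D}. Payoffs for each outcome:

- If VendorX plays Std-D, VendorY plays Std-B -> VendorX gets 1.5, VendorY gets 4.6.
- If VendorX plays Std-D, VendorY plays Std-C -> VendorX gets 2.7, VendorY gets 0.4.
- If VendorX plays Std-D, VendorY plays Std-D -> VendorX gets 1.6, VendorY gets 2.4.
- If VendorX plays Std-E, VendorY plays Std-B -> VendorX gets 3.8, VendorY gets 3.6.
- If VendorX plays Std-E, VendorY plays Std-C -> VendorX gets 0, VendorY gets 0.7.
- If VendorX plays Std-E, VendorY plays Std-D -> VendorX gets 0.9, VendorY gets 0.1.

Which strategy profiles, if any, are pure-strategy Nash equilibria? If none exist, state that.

The unique pure-strategy Nash equilibrium is (Std-E, Std-B).

(Std-D, Std-B): VendorX can switch to Std-E (1.5 → 3.8). Not NE.
(Std-D, Std-C): VendorY can switch to Std-B (0.4 → 4.6). Not NE.
(Std-D, Std-D): VendorY can switch to Std-B (2.4 → 4.6). Not NE.
(Std-E, Std-B): VendorX gets 3.8, best alternative 1.5; VendorY gets 3.6, best alternative 0.7. No profitable deviation — NE.
(Std-E, Std-C): VendorX can switch to Std-D (0 → 2.7). Not NE.
(Std-E, Std-D): VendorX can switch to Std-D (0.9 → 1.6). Not NE.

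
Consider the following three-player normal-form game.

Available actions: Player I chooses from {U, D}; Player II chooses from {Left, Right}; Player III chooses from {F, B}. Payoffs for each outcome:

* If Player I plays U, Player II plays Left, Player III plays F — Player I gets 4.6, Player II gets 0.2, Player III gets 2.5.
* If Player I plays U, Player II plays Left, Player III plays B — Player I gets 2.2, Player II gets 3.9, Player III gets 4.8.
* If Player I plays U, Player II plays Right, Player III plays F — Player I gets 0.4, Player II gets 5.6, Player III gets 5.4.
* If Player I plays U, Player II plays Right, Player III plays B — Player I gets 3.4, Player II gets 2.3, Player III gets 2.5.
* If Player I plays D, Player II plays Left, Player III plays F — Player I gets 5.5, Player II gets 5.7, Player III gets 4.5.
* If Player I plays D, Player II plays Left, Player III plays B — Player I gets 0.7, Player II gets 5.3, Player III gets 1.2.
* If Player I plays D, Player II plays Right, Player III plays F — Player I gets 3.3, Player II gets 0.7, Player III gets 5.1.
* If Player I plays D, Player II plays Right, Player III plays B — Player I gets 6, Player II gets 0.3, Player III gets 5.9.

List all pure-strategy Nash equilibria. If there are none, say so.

(U, Left, B); (D, Left, F)

For each player, find the best response to each opponent profile; mutual best responses are the pure NE.
Player I against (Left, F): payoffs 4.6, 5.5 → best response D.
Player I against (Left, B): payoffs 2.2, 0.7 → best response U.
Player I against (Right, F): payoffs 0.4, 3.3 → best response D.
Player I against (Right, B): payoffs 3.4, 6 → best response D.
Player II against (U, F): payoffs 0.2, 5.6 → best response Right.
Player II against (U, B): payoffs 3.9, 2.3 → best response Left.
Player II against (D, F): payoffs 5.7, 0.7 → best response Left.
Player II against (D, B): payoffs 5.3, 0.3 → best response Left.
Player III against (U, Left): payoffs 2.5, 4.8 → best response B.
Player III against (U, Right): payoffs 5.4, 2.5 → best response F.
Player III against (D, Left): payoffs 4.5, 1.2 → best response F.
Player III against (D, Right): payoffs 5.1, 5.9 → best response B.
Mutual best responses: (U, Left, B); (D, Left, F).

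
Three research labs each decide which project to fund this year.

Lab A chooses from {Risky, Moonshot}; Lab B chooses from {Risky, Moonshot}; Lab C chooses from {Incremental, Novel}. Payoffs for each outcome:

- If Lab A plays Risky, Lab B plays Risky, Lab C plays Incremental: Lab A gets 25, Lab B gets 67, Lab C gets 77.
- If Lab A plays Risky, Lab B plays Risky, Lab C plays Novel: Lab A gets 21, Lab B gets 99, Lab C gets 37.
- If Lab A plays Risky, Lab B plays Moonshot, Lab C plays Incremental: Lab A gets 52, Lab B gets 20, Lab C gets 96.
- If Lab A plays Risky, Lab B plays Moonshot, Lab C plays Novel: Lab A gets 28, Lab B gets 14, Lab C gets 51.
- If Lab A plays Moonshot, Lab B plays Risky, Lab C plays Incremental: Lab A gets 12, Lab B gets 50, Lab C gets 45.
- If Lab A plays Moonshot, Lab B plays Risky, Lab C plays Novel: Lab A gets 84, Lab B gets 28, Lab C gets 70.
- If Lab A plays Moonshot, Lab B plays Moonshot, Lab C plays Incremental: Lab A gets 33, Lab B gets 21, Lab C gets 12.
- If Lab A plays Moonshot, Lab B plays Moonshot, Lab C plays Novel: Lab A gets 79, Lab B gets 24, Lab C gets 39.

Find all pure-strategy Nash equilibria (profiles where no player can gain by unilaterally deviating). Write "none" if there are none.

(Risky, Risky, Incremental), (Moonshot, Risky, Novel)

Check each profile: it is a Nash equilibrium iff no player can strictly gain by switching unilaterally.
(Risky, Risky, Incremental): Lab A gets 25, best alternative 12; Lab B gets 67, best alternative 20; Lab C gets 77, best alternative 37. No profitable deviation — NE.
(Risky, Risky, Novel): Lab A can switch to Moonshot (21 → 84). Not NE.
(Risky, Moonshot, Incremental): Lab B can switch to Risky (20 → 67). Not NE.
(Risky, Moonshot, Novel): Lab A can switch to Moonshot (28 → 79). Not NE.
(Moonshot, Risky, Incremental): Lab A can switch to Risky (12 → 25). Not NE.
(Moonshot, Risky, Novel): Lab A gets 84, best alternative 21; Lab B gets 28, best alternative 24; Lab C gets 70, best alternative 45. No profitable deviation — NE.
(Moonshot, Moonshot, Incremental): Lab A can switch to Risky (33 → 52). Not NE.
(Moonshot, Moonshot, Novel): Lab B can switch to Risky (24 → 28). Not NE.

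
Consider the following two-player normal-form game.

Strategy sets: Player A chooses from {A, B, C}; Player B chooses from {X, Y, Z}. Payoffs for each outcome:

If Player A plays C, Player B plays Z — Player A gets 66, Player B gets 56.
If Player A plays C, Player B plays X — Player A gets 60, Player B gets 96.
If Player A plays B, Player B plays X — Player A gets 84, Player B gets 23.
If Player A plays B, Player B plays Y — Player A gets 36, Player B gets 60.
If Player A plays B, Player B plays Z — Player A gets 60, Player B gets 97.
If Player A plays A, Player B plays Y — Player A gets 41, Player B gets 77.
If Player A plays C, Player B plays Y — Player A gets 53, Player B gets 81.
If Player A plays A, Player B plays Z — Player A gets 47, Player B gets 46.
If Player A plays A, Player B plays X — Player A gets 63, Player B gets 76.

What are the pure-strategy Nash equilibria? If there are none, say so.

Player A against X: payoffs 63, 84, 60 → best response B.
Player A against Y: payoffs 41, 36, 53 → best response C.
Player A against Z: payoffs 47, 60, 66 → best response C.
Player B against A: payoffs 76, 77, 46 → best response Y.
Player B against B: payoffs 23, 60, 97 → best response Z.
Player B against C: payoffs 96, 81, 56 → best response X.
No profile is a mutual best response for all players.

none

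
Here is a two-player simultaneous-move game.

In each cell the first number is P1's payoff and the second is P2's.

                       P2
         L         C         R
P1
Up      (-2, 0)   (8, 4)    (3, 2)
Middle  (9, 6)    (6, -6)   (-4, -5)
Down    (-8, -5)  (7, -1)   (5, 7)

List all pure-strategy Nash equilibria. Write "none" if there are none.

(Up, C) and (Middle, L) and (Down, R)

Check each profile: it is a Nash equilibrium iff no player can strictly gain by switching unilaterally.
(Up, L): P1 can switch to Middle (-2 → 9). Not NE.
(Up, C): P1 gets 8, best alternative 7; P2 gets 4, best alternative 2. No profitable deviation — NE.
(Up, R): P1 can switch to Down (3 → 5). Not NE.
(Middle, L): P1 gets 9, best alternative -2; P2 gets 6, best alternative -5. No profitable deviation — NE.
(Middle, C): P1 can switch to Up (6 → 8). Not NE.
(Middle, R): P1 can switch to Up (-4 → 3). Not NE.
(Down, L): P1 can switch to Up (-8 → -2). Not NE.
(Down, C): P1 can switch to Up (7 → 8). Not NE.
(Down, R): P1 gets 5, best alternative 3; P2 gets 7, best alternative -1. No profitable deviation — NE.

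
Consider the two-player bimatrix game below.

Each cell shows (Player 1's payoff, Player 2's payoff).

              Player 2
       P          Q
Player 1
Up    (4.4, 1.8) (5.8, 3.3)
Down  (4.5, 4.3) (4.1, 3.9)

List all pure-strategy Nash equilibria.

Pure-strategy Nash equilibria: (Up, Q), (Down, P)

Player 1 against P: payoffs 4.4, 4.5 → best response Down.
Player 1 against Q: payoffs 5.8, 4.1 → best response Up.
Player 2 against Up: payoffs 1.8, 3.3 → best response Q.
Player 2 against Down: payoffs 4.3, 3.9 → best response P.
Mutual best responses: (Up, Q); (Down, P).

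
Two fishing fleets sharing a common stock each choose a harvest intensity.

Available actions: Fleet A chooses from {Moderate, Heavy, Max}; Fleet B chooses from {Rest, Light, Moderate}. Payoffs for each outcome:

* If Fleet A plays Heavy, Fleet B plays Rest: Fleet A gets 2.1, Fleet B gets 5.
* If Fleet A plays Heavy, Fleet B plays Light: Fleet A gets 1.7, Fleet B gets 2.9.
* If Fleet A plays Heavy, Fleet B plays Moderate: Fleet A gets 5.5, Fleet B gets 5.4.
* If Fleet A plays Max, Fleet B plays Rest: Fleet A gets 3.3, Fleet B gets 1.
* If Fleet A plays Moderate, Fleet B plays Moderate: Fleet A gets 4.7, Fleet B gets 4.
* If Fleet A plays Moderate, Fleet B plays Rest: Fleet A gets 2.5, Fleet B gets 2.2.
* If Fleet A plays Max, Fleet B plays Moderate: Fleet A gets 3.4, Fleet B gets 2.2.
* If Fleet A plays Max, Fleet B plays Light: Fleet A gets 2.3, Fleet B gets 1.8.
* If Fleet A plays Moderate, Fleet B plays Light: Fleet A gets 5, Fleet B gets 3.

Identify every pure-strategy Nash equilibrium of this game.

The unique pure-strategy Nash equilibrium is (Heavy, Moderate).

(Moderate, Rest): Fleet A can switch to Max (2.5 → 3.3). Not NE.
(Moderate, Light): Fleet B can switch to Moderate (3 → 4). Not NE.
(Moderate, Moderate): Fleet A can switch to Heavy (4.7 → 5.5). Not NE.
(Heavy, Rest): Fleet A can switch to Moderate (2.1 → 2.5). Not NE.
(Heavy, Light): Fleet A can switch to Moderate (1.7 → 5). Not NE.
(Heavy, Moderate): Fleet A gets 5.5, best alternative 4.7; Fleet B gets 5.4, best alternative 5. No profitable deviation — NE.
(Max, Rest): Fleet B can switch to Light (1 → 1.8). Not NE.
(The remaining 2 profiles each have a profitable deviation by the same check.)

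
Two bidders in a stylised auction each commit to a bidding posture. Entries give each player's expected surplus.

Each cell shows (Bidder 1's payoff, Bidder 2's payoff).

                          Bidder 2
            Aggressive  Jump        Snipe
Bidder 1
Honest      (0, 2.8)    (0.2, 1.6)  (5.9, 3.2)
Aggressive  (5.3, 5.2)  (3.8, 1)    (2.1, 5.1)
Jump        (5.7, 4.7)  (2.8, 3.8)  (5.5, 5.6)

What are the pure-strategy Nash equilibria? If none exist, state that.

(Honest, Snipe)

Bidder 1 against Aggressive: payoffs 0, 5.3, 5.7 → best response Jump.
Bidder 1 against Jump: payoffs 0.2, 3.8, 2.8 → best response Aggressive.
Bidder 1 against Snipe: payoffs 5.9, 2.1, 5.5 → best response Honest.
Bidder 2 against Honest: payoffs 2.8, 1.6, 3.2 → best response Snipe.
Bidder 2 against Aggressive: payoffs 5.2, 1, 5.1 → best response Aggressive.
Bidder 2 against Jump: payoffs 4.7, 3.8, 5.6 → best response Snipe.
Mutual best responses: (Honest, Snipe).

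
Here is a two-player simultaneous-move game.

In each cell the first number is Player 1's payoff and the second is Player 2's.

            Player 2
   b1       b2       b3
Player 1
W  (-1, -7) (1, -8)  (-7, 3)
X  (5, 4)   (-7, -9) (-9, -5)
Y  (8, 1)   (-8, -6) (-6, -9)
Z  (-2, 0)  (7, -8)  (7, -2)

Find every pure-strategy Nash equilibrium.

(Y, b1)

(W, b1): Player 1 can switch to X (-1 → 5). Not NE.
(W, b2): Player 1 can switch to Z (1 → 7). Not NE.
(W, b3): Player 1 can switch to Y (-7 → -6). Not NE.
(X, b1): Player 1 can switch to Y (5 → 8). Not NE.
(X, b2): Player 1 can switch to W (-7 → 1). Not NE.
(X, b3): Player 1 can switch to W (-9 → -7). Not NE.
(Y, b1): Player 1 gets 8, best alternative 5; Player 2 gets 1, best alternative -6. No profitable deviation — NE.
(The remaining 5 profiles each have a profitable deviation by the same check.)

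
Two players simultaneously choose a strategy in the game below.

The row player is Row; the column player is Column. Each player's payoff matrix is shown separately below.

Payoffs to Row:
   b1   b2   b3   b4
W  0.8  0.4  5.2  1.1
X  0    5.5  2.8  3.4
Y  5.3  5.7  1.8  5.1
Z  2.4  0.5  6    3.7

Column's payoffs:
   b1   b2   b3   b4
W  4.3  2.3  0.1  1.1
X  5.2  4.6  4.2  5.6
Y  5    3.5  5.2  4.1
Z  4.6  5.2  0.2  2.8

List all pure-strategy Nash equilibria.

Mark each player's best response to every combination of opponents' strategies; a profile where every player is best-responding is a pure Nash equilibrium.
Row against b1: payoffs 0.8, 0, 5.3, 2.4 → best response Y.
Row against b2: payoffs 0.4, 5.5, 5.7, 0.5 → best response Y.
Row against b3: payoffs 5.2, 2.8, 1.8, 6 → best response Z.
Row against b4: payoffs 1.1, 3.4, 5.1, 3.7 → best response Y.
Column against W: payoffs 4.3, 2.3, 0.1, 1.1 → best response b1.
Column against X: payoffs 5.2, 4.6, 4.2, 5.6 → best response b4.
Column against Y: payoffs 5, 3.5, 5.2, 4.1 → best response b3.
Column against Z: payoffs 4.6, 5.2, 0.2, 2.8 → best response b2.
No profile is a mutual best response for all players.

There is no pure-strategy Nash equilibrium.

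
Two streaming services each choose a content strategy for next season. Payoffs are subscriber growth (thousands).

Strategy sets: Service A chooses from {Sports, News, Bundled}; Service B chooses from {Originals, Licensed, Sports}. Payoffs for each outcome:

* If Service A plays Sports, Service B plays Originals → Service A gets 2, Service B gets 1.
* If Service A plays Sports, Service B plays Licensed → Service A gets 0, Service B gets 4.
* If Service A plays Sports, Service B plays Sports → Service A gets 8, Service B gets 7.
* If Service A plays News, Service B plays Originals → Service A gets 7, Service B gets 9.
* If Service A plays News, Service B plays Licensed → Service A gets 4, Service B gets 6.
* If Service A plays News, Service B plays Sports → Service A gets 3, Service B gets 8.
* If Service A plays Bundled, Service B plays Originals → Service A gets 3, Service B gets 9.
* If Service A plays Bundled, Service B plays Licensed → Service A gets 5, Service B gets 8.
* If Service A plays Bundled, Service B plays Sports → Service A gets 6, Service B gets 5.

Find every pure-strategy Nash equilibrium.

Service A against Originals: payoffs 2, 7, 3 → best response News.
Service A against Licensed: payoffs 0, 4, 5 → best response Bundled.
Service A against Sports: payoffs 8, 3, 6 → best response Sports.
Service B against Sports: payoffs 1, 4, 7 → best response Sports.
Service B against News: payoffs 9, 6, 8 → best response Originals.
Service B against Bundled: payoffs 9, 8, 5 → best response Originals.
Mutual best responses: (Sports, Sports); (News, Originals).

The pure Nash equilibria are (Sports, Sports); (News, Originals).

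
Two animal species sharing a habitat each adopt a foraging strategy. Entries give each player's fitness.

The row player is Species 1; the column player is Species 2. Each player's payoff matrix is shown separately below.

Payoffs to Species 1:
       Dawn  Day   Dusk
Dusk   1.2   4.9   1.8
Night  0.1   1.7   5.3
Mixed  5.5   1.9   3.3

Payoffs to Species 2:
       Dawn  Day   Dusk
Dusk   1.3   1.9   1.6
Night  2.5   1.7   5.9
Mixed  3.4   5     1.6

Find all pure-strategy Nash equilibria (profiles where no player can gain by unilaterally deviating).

Pure-strategy Nash equilibria: (Dusk, Day) and (Night, Dusk)

Mark each player's best response to every combination of opponents' strategies; a profile where every player is best-responding is a pure Nash equilibrium.
Species 1 against Dawn: payoffs 1.2, 0.1, 5.5 → best response Mixed.
Species 1 against Day: payoffs 4.9, 1.7, 1.9 → best response Dusk.
Species 1 against Dusk: payoffs 1.8, 5.3, 3.3 → best response Night.
Species 2 against Dusk: payoffs 1.3, 1.9, 1.6 → best response Day.
Species 2 against Night: payoffs 2.5, 1.7, 5.9 → best response Dusk.
Species 2 against Mixed: payoffs 3.4, 5, 1.6 → best response Day.
Mutual best responses: (Dusk, Day); (Night, Dusk).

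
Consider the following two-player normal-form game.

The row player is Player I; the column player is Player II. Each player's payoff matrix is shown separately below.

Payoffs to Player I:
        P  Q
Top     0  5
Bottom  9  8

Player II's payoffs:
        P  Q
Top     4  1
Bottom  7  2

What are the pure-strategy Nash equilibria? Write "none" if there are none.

(Bottom, P)

Player I against P: payoffs 0, 9 → best response Bottom.
Player I against Q: payoffs 5, 8 → best response Bottom.
Player II against Top: payoffs 4, 1 → best response P.
Player II against Bottom: payoffs 7, 2 → best response P.
Mutual best responses: (Bottom, P).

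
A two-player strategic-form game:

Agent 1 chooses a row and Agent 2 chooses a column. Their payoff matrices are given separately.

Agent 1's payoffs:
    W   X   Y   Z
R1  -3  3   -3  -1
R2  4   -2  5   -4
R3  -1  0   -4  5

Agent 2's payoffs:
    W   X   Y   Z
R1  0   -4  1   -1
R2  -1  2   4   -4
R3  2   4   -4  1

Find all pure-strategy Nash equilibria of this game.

Pure NE: (R2, Y)

(R1, W): Agent 1 can switch to R2 (-3 → 4). Not NE.
(R1, X): Agent 2 can switch to W (-4 → 0). Not NE.
(R1, Y): Agent 1 can switch to R2 (-3 → 5). Not NE.
(R1, Z): Agent 1 can switch to R3 (-1 → 5). Not NE.
(R2, W): Agent 2 can switch to X (-1 → 2). Not NE.
(R2, X): Agent 1 can switch to R1 (-2 → 3). Not NE.
(R2, Y): Agent 1 gets 5, best alternative -3; Agent 2 gets 4, best alternative 2. No profitable deviation — NE.
(R2, Z): Agent 1 can switch to R1 (-4 → -1). Not NE.
(R3, W): Agent 1 can switch to R2 (-1 → 4). Not NE.
(R3, X): Agent 1 can switch to R1 (0 → 3). Not NE.
(R3, Y): Agent 1 can switch to R1 (-4 → -3). Not NE.
(The remaining 1 profile has a profitable deviation by the same check.)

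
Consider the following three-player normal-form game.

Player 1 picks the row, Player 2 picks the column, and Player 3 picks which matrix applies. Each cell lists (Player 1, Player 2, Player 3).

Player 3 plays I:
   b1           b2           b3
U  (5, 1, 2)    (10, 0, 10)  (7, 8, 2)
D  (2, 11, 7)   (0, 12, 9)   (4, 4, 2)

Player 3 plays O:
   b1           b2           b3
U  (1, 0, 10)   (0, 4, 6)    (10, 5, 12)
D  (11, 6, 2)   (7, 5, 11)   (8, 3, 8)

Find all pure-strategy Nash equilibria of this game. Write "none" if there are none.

For each player, find the best response to each opponent profile; mutual best responses are the pure NE.
Player 1 against (b1, I): payoffs 5, 2 → best response U.
Player 1 against (b1, O): payoffs 1, 11 → best response D.
Player 1 against (b2, I): payoffs 10, 0 → best response U.
Player 1 against (b2, O): payoffs 0, 7 → best response D.
Player 1 against (b3, I): payoffs 7, 4 → best response U.
Player 1 against (b3, O): payoffs 10, 8 → best response U.
Player 2 against (U, I): payoffs 1, 0, 8 → best response b3.
Player 2 against (U, O): payoffs 0, 4, 5 → best response b3.
Player 2 against (D, I): payoffs 11, 12, 4 → best response b2.
Player 2 against (D, O): payoffs 6, 5, 3 → best response b1.
Player 3 against (U, b1): payoffs 2, 10 → best response O.
Player 3 against (U, b2): payoffs 10, 6 → best response I.
Player 3 against (U, b3): payoffs 2, 12 → best response O.
Player 3 against (D, b1): payoffs 7, 2 → best response I.
Player 3 against (D, b2): payoffs 9, 11 → best response O.
Player 3 against (D, b3): payoffs 2, 8 → best response O.
Mutual best responses: (U, b3, O).

The unique pure-strategy Nash equilibrium is (U, b3, O).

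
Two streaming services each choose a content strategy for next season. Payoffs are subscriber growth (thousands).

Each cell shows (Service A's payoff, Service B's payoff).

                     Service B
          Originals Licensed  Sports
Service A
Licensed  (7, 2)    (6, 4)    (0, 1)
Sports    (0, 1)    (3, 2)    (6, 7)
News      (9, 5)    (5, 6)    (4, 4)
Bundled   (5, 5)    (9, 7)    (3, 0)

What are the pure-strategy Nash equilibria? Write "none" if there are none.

(Sports, Sports) and (Bundled, Licensed)

(Licensed, Originals): Service A can switch to News (7 → 9). Not NE.
(Licensed, Licensed): Service A can switch to Bundled (6 → 9). Not NE.
(Licensed, Sports): Service A can switch to Sports (0 → 6). Not NE.
(Sports, Originals): Service A can switch to Licensed (0 → 7). Not NE.
(Sports, Licensed): Service A can switch to Licensed (3 → 6). Not NE.
(Sports, Sports): Service A gets 6, best alternative 4; Service B gets 7, best alternative 2. No profitable deviation — NE.
(News, Originals): Service B can switch to Licensed (5 → 6). Not NE.
(News, Licensed): Service A can switch to Licensed (5 → 6). Not NE.
(News, Sports): Service A can switch to Sports (4 → 6). Not NE.
(Bundled, Licensed): Service A gets 9, best alternative 6; Service B gets 7, best alternative 5. No profitable deviation — NE.
(The remaining 2 profiles each have a profitable deviation by the same check.)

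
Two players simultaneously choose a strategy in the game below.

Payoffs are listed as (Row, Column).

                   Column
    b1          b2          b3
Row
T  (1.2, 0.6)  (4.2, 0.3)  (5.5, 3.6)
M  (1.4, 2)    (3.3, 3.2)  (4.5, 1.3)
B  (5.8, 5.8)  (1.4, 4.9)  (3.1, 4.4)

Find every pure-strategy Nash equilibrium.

(T, b3); (B, b1)

For each player, find the best response to each opponent profile; mutual best responses are the pure NE.
Row against b1: payoffs 1.2, 1.4, 5.8 → best response B.
Row against b2: payoffs 4.2, 3.3, 1.4 → best response T.
Row against b3: payoffs 5.5, 4.5, 3.1 → best response T.
Column against T: payoffs 0.6, 0.3, 3.6 → best response b3.
Column against M: payoffs 2, 3.2, 1.3 → best response b2.
Column against B: payoffs 5.8, 4.9, 4.4 → best response b1.
Mutual best responses: (T, b3); (B, b1).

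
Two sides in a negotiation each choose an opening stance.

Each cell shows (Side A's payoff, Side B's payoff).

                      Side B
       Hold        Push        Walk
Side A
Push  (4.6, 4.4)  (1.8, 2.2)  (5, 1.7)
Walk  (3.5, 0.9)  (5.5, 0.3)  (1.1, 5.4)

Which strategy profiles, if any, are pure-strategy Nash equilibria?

Side A against Hold: payoffs 4.6, 3.5 → best response Push.
Side A against Push: payoffs 1.8, 5.5 → best response Walk.
Side A against Walk: payoffs 5, 1.1 → best response Push.
Side B against Push: payoffs 4.4, 2.2, 1.7 → best response Hold.
Side B against Walk: payoffs 0.9, 0.3, 5.4 → best response Walk.
Mutual best responses: (Push, Hold).

Pure NE: (Push, Hold)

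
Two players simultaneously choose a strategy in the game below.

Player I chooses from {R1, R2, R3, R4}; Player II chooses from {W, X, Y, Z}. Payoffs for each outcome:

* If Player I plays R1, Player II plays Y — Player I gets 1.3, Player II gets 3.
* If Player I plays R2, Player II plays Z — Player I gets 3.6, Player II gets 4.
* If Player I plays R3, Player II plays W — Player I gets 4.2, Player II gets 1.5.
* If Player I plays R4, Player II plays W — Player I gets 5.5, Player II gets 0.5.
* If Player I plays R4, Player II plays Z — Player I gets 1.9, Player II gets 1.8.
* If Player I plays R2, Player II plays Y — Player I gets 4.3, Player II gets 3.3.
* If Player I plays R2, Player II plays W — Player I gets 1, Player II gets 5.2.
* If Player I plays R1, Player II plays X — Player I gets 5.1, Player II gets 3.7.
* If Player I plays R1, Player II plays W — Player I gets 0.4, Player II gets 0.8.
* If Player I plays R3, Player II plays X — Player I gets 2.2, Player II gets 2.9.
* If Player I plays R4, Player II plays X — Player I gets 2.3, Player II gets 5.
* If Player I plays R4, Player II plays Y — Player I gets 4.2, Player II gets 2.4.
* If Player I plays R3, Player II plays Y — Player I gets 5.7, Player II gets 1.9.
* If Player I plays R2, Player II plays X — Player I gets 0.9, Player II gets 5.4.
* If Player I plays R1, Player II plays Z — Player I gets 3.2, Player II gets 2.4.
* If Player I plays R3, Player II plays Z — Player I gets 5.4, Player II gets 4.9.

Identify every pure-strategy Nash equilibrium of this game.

Mark each player's best response to every combination of opponents' strategies; a profile where every player is best-responding is a pure Nash equilibrium.
Player I against W: payoffs 0.4, 1, 4.2, 5.5 → best response R4.
Player I against X: payoffs 5.1, 0.9, 2.2, 2.3 → best response R1.
Player I against Y: payoffs 1.3, 4.3, 5.7, 4.2 → best response R3.
Player I against Z: payoffs 3.2, 3.6, 5.4, 1.9 → best response R3.
Player II against R1: payoffs 0.8, 3.7, 3, 2.4 → best response X.
Player II against R2: payoffs 5.2, 5.4, 3.3, 4 → best response X.
Player II against R3: payoffs 1.5, 2.9, 1.9, 4.9 → best response Z.
Player II against R4: payoffs 0.5, 5, 2.4, 1.8 → best response X.
Mutual best responses: (R1, X); (R3, Z).

Pure-strategy Nash equilibria: (R1, X) and (R3, Z)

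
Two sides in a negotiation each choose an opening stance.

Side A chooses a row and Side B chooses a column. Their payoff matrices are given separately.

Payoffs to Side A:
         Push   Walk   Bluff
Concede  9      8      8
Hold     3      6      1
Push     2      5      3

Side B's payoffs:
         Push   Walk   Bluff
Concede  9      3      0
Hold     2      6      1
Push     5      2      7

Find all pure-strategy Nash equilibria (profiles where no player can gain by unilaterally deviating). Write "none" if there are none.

Side A against Push: payoffs 9, 3, 2 → best response Concede.
Side A against Walk: payoffs 8, 6, 5 → best response Concede.
Side A against Bluff: payoffs 8, 1, 3 → best response Concede.
Side B against Concede: payoffs 9, 3, 0 → best response Push.
Side B against Hold: payoffs 2, 6, 1 → best response Walk.
Side B against Push: payoffs 5, 2, 7 → best response Bluff.
Mutual best responses: (Concede, Push).

(Concede, Push)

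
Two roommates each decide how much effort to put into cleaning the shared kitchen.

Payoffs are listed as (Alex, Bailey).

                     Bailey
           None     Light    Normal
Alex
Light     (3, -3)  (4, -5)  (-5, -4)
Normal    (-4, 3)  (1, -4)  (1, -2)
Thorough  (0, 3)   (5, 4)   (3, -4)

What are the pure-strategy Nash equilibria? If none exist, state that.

Pure-strategy Nash equilibria: (Light, None) and (Thorough, Light)

(Light, None): Alex gets 3, best alternative 0; Bailey gets -3, best alternative -4. No profitable deviation — NE.
(Light, Light): Alex can switch to Thorough (4 → 5). Not NE.
(Light, Normal): Alex can switch to Normal (-5 → 1). Not NE.
(Normal, None): Alex can switch to Light (-4 → 3). Not NE.
(Normal, Light): Alex can switch to Light (1 → 4). Not NE.
(Normal, Normal): Alex can switch to Thorough (1 → 3). Not NE.
(Thorough, None): Alex can switch to Light (0 → 3). Not NE.
(Thorough, Light): Alex gets 5, best alternative 4; Bailey gets 4, best alternative 3. No profitable deviation — NE.
(Thorough, Normal): Bailey can switch to None (-4 → 3). Not NE.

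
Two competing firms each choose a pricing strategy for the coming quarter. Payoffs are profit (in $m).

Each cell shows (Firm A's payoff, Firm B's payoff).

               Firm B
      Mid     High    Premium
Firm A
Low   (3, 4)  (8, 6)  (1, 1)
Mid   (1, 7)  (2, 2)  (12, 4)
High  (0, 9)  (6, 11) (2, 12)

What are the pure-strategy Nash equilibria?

(Low, High)

For each strategy profile, look for a profitable unilateral deviation.
(Low, Mid): Firm B can switch to High (4 → 6). Not NE.
(Low, High): Firm A gets 8, best alternative 6; Firm B gets 6, best alternative 4. No profitable deviation — NE.
(Low, Premium): Firm A can switch to Mid (1 → 12). Not NE.
(Mid, Mid): Firm A can switch to Low (1 → 3). Not NE.
(Mid, High): Firm A can switch to Low (2 → 8). Not NE.
(Mid, Premium): Firm B can switch to Mid (4 → 7). Not NE.
(High, Mid): Firm A can switch to Low (0 → 3). Not NE.
(High, High): Firm A can switch to Low (6 → 8). Not NE.
(High, Premium): Firm A can switch to Mid (2 → 12). Not NE.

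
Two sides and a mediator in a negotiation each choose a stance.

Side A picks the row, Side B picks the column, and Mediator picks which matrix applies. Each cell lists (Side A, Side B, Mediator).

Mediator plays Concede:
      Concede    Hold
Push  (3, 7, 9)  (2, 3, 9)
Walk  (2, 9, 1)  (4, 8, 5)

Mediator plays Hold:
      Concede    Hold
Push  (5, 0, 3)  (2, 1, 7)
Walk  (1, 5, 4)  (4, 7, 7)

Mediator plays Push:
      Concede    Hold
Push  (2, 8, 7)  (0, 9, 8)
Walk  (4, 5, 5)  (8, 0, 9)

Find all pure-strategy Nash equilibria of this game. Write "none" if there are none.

Pure-strategy Nash equilibria: (Push, Concede, Concede); (Walk, Concede, Push)

(Push, Concede, Concede): Side A gets 3, best alternative 2; Side B gets 7, best alternative 3; Mediator gets 9, best alternative 7. No profitable deviation — NE.
(Push, Concede, Hold): Side B can switch to Hold (0 → 1). Not NE.
(Push, Concede, Push): Side A can switch to Walk (2 → 4). Not NE.
(Push, Hold, Concede): Side A can switch to Walk (2 → 4). Not NE.
(Push, Hold, Hold): Side A can switch to Walk (2 → 4). Not NE.
(Push, Hold, Push): Side A can switch to Walk (0 → 8). Not NE.
(Walk, Concede, Concede): Side A can switch to Push (2 → 3). Not NE.
(Walk, Concede, Push): Side A gets 4, best alternative 2; Side B gets 5, best alternative 0; Mediator gets 5, best alternative 4. No profitable deviation — NE.
(The remaining 4 profiles each have a profitable deviation by the same check.)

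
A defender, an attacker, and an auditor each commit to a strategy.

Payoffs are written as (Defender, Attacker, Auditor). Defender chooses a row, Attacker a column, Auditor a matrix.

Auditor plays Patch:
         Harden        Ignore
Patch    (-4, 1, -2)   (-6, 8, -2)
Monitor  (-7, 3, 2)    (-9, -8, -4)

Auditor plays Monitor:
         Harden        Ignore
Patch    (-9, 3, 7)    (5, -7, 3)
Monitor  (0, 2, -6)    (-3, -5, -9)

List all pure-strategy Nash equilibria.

Defender against (Harden, Patch): payoffs -4, -7 → best response Patch.
Defender against (Harden, Monitor): payoffs -9, 0 → best response Monitor.
Defender against (Ignore, Patch): payoffs -6, -9 → best response Patch.
Defender against (Ignore, Monitor): payoffs 5, -3 → best response Patch.
Attacker against (Patch, Patch): payoffs 1, 8 → best response Ignore.
Attacker against (Patch, Monitor): payoffs 3, -7 → best response Harden.
Attacker against (Monitor, Patch): payoffs 3, -8 → best response Harden.
Attacker against (Monitor, Monitor): payoffs 2, -5 → best response Harden.
Auditor against (Patch, Harden): payoffs -2, 7 → best response Monitor.
Auditor against (Patch, Ignore): payoffs -2, 3 → best response Monitor.
Auditor against (Monitor, Harden): payoffs 2, -6 → best response Patch.
Auditor against (Monitor, Ignore): payoffs -4, -9 → best response Patch.
No profile is a mutual best response for all players.

none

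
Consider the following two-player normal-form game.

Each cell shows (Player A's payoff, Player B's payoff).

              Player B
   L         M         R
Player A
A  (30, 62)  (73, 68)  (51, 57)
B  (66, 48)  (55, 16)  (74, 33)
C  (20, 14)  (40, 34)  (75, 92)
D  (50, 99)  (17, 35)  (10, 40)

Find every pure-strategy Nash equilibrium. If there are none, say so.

The pure Nash equilibria are (A, M), (B, L), (C, R).

Check each profile: it is a Nash equilibrium iff no player can strictly gain by switching unilaterally.
(A, L): Player A can switch to B (30 → 66). Not NE.
(A, M): Player A gets 73, best alternative 55; Player B gets 68, best alternative 62. No profitable deviation — NE.
(A, R): Player A can switch to B (51 → 74). Not NE.
(B, L): Player A gets 66, best alternative 50; Player B gets 48, best alternative 33. No profitable deviation — NE.
(B, M): Player A can switch to A (55 → 73). Not NE.
(B, R): Player A can switch to C (74 → 75). Not NE.
(C, L): Player A can switch to A (20 → 30). Not NE.
(C, M): Player A can switch to A (40 → 73). Not NE.
(C, R): Player A gets 75, best alternative 74; Player B gets 92, best alternative 34. No profitable deviation — NE.
(The remaining 3 profiles each have a profitable deviation by the same check.)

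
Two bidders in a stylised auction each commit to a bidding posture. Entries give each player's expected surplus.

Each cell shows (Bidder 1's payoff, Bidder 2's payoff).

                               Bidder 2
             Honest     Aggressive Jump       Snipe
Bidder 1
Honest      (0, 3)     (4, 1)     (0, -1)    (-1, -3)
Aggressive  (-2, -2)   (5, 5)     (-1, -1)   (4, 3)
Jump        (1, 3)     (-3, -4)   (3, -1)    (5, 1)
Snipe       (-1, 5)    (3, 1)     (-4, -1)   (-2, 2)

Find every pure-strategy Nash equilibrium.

Bidder 1 against Honest: payoffs 0, -2, 1, -1 → best response Jump.
Bidder 1 against Aggressive: payoffs 4, 5, -3, 3 → best response Aggressive.
Bidder 1 against Jump: payoffs 0, -1, 3, -4 → best response Jump.
Bidder 1 against Snipe: payoffs -1, 4, 5, -2 → best response Jump.
Bidder 2 against Honest: payoffs 3, 1, -1, -3 → best response Honest.
Bidder 2 against Aggressive: payoffs -2, 5, -1, 3 → best response Aggressive.
Bidder 2 against Jump: payoffs 3, -4, -1, 1 → best response Honest.
Bidder 2 against Snipe: payoffs 5, 1, -1, 2 → best response Honest.
Mutual best responses: (Aggressive, Aggressive); (Jump, Honest).

The pure Nash equilibria are (Aggressive, Aggressive); (Jump, Honest).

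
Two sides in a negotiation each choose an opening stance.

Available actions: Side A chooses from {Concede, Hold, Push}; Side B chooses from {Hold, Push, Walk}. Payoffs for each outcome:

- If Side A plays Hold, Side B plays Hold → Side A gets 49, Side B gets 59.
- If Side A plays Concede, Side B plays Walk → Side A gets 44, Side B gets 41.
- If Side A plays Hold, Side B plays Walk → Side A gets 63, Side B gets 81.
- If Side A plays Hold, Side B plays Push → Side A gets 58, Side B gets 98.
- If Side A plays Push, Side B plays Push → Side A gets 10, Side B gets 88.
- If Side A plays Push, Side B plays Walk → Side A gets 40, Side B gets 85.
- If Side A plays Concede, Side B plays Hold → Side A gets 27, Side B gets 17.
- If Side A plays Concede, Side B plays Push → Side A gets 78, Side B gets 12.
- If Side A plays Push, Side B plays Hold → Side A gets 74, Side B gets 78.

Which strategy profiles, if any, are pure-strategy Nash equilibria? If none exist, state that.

No pure-strategy Nash equilibrium.

Side A against Hold: payoffs 27, 49, 74 → best response Push.
Side A against Push: payoffs 78, 58, 10 → best response Concede.
Side A against Walk: payoffs 44, 63, 40 → best response Hold.
Side B against Concede: payoffs 17, 12, 41 → best response Walk.
Side B against Hold: payoffs 59, 98, 81 → best response Push.
Side B against Push: payoffs 78, 88, 85 → best response Push.
No profile is a mutual best response for all players.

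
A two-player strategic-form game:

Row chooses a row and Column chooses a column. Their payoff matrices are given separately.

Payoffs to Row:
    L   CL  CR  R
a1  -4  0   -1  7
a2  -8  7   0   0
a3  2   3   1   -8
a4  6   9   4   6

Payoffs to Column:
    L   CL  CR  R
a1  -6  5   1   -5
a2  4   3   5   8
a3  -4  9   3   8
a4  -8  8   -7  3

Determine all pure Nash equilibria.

(a4, CL)

(a1, L): Row can switch to a3 (-4 → 2). Not NE.
(a1, CL): Row can switch to a2 (0 → 7). Not NE.
(a1, CR): Row can switch to a2 (-1 → 0). Not NE.
(a1, R): Column can switch to CL (-5 → 5). Not NE.
(a2, L): Row can switch to a1 (-8 → -4). Not NE.
(a2, CL): Row can switch to a4 (7 → 9). Not NE.
(a2, CR): Row can switch to a3 (0 → 1). Not NE.
(a2, R): Row can switch to a1 (0 → 7). Not NE.
(a4, CL): Row gets 9, best alternative 7; Column gets 8, best alternative 3. No profitable deviation — NE.
(The remaining 7 profiles each have a profitable deviation by the same check.)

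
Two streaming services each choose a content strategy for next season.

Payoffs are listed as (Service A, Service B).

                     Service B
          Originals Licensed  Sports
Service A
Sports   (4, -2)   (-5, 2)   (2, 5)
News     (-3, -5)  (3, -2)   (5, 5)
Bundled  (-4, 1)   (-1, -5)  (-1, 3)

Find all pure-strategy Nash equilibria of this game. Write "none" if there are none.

Check each profile: it is a Nash equilibrium iff no player can strictly gain by switching unilaterally.
(Sports, Originals): Service B can switch to Licensed (-2 → 2). Not NE.
(Sports, Licensed): Service A can switch to News (-5 → 3). Not NE.
(Sports, Sports): Service A can switch to News (2 → 5). Not NE.
(News, Originals): Service A can switch to Sports (-3 → 4). Not NE.
(News, Licensed): Service B can switch to Sports (-2 → 5). Not NE.
(News, Sports): Service A gets 5, best alternative 2; Service B gets 5, best alternative -2. No profitable deviation — NE.
(Bundled, Originals): Service A can switch to Sports (-4 → 4). Not NE.
(Bundled, Licensed): Service A can switch to News (-1 → 3). Not NE.
(Bundled, Sports): Service A can switch to Sports (-1 → 2). Not NE.

Pure NE: (News, Sports)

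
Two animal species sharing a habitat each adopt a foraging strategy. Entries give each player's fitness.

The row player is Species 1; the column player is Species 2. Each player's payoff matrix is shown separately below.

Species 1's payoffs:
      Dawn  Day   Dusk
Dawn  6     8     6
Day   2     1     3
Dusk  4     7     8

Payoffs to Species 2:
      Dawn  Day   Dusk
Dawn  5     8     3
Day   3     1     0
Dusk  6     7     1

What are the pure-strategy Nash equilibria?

For each strategy profile, look for a profitable unilateral deviation.
(Dawn, Dawn): Species 2 can switch to Day (5 → 8). Not NE.
(Dawn, Day): Species 1 gets 8, best alternative 7; Species 2 gets 8, best alternative 5. No profitable deviation — NE.
(Dawn, Dusk): Species 1 can switch to Dusk (6 → 8). Not NE.
(Day, Dawn): Species 1 can switch to Dawn (2 → 6). Not NE.
(Day, Day): Species 1 can switch to Dawn (1 → 8). Not NE.
(Day, Dusk): Species 1 can switch to Dawn (3 → 6). Not NE.
(Dusk, Dawn): Species 1 can switch to Dawn (4 → 6). Not NE.
(The remaining 2 profiles each have a profitable deviation by the same check.)

The unique pure-strategy Nash equilibrium is (Dawn, Day).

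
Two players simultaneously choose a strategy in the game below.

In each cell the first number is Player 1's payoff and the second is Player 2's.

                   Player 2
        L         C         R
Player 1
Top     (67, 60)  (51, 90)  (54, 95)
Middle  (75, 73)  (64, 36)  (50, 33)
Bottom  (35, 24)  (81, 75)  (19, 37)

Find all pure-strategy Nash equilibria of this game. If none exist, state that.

Player 1 against L: payoffs 67, 75, 35 → best response Middle.
Player 1 against C: payoffs 51, 64, 81 → best response Bottom.
Player 1 against R: payoffs 54, 50, 19 → best response Top.
Player 2 against Top: payoffs 60, 90, 95 → best response R.
Player 2 against Middle: payoffs 73, 36, 33 → best response L.
Player 2 against Bottom: payoffs 24, 75, 37 → best response C.
Mutual best responses: (Top, R); (Middle, L); (Bottom, C).

The pure Nash equilibria are (Top, R), (Middle, L), (Bottom, C).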